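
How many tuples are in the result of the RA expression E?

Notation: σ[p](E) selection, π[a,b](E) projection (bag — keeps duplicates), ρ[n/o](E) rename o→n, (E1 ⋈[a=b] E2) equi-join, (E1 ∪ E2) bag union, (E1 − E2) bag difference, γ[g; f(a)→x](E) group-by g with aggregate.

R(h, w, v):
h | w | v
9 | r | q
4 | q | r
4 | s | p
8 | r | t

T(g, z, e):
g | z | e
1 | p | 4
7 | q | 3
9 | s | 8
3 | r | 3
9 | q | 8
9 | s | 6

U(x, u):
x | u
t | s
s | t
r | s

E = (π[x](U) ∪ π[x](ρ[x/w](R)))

Stepwise |·|:
  U → 3
  π[x](U) → 3
  R → 4
  ρ[x/w](R) → 4
  π[x](ρ[x/w](R)) → 4
  (π[x](U) ∪ π[x](ρ[x/w](R))) → 7

|E| = 7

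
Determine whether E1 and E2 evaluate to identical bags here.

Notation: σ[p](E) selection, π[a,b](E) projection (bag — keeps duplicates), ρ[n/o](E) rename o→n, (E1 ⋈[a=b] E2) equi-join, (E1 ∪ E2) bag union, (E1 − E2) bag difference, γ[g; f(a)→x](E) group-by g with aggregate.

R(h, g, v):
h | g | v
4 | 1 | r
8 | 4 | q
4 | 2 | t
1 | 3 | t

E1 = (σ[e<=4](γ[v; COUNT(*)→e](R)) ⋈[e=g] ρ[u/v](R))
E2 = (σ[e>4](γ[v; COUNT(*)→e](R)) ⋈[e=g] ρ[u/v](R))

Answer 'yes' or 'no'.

E1 per-node cardinality:
  R → 4
  γ[v; COUNT(*)→e](R) → 3
  σ[e<=4](γ[v; COUNT(*)→e](R)) → 3
  R → 4
  ρ[u/v](R) → 4
  (σ[e<=4](γ[v; COUNT(*)→e](R)) ⋈[e=g] ρ[u/v](R)) → 3
E2 per-node cardinality:
  R → 4
  γ[v; COUNT(*)→e](R) → 3
  σ[e>4](γ[v; COUNT(*)→e](R)) → 0
  R → 4
  ρ[u/v](R) → 4
  (σ[e>4](γ[v; COUNT(*)→e](R)) ⋈[e=g] ρ[u/v](R)) → 0

E1 result:
v | e | h | g | u
q | 1 | 4 | 1 | r
r | 1 | 4 | 1 | r
t | 2 | 4 | 2 | t
E2 result:
v | e | h | g | u
(0 rows)
Witness: ('q', 1, 4, 1, 'r') appears 1× in E1 but 0× in E2.

no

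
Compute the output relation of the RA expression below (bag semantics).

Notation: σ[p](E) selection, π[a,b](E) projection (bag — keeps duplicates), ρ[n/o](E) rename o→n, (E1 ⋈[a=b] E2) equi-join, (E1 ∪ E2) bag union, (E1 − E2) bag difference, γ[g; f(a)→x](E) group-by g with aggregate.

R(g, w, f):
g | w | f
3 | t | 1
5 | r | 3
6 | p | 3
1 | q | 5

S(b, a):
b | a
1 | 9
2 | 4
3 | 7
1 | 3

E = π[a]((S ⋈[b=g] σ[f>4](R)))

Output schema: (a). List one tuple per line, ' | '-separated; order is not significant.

Per-node cardinality:
  S → 4
  R → 4
  σ[f>4](R) → 1
  (S ⋈[b=g] σ[f>4](R)) → 2
  π[a]((S ⋈[b=g] σ[f>4](R))) → 2

== RESULT ==
a
3
9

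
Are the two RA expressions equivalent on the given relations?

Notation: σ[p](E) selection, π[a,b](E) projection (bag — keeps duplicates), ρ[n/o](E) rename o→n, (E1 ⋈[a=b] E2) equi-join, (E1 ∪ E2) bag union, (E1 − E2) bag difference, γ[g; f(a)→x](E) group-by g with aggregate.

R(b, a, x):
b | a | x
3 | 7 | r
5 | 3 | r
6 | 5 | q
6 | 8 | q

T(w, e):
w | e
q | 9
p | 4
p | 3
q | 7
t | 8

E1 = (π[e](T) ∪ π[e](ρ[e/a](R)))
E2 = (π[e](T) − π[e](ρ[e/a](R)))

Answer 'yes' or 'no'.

E1 per-node cardinality:
  T → 5
  π[e](T) → 5
  R → 4
  ρ[e/a](R) → 4
  π[e](ρ[e/a](R)) → 4
  (π[e](T) ∪ π[e](ρ[e/a](R))) → 9
E2 per-node cardinality:
  T → 5
  π[e](T) → 5
  R → 4
  ρ[e/a](R) → 4
  π[e](ρ[e/a](R)) → 4
  (π[e](T) − π[e](ρ[e/a](R))) → 2

E1 result:
e
3
3
4
5
7
7
8
8
9
E2 result:
e
4
9
Witness: (7,) appears 2× in E1 but 0× in E2.

no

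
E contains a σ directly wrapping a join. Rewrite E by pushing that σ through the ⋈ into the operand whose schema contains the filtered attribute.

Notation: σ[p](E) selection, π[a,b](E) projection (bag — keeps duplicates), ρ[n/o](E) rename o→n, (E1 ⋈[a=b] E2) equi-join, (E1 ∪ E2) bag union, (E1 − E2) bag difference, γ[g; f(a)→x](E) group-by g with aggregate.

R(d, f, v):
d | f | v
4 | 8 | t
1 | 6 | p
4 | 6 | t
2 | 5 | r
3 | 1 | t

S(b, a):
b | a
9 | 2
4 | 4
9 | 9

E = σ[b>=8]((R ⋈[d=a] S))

σ filters on b, owned by the right side.
E' = (R ⋈[d=a] σ[b>=8](S))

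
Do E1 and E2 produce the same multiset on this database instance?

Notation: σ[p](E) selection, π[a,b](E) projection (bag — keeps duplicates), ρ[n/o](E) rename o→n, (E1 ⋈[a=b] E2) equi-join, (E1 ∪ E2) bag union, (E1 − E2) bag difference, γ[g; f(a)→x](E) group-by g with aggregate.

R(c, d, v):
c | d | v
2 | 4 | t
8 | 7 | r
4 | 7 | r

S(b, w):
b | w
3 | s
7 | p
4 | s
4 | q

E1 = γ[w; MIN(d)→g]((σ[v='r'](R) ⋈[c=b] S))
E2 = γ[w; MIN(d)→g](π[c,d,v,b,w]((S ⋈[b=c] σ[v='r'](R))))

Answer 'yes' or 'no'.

E1 stepwise |·|:
  R → 3
  σ[v='r'](R) → 2
  S → 4
  (σ[v='r'](R) ⋈[c=b] S) → 2
  γ[w; MIN(d)→g]((σ[v='r'](R) ⋈[c=b] S)) → 2
E2 stepwise |·|:
  S → 4
  R → 3
  σ[v='r'](R) → 2
  (S ⋈[b=c] σ[v='r'](R)) → 2
  π[c,d,v,b,w]((S ⋈[b=c] σ[v='r'](R))) → 2
  γ[w; MIN(d)→g](π[c,d,v,b,w]((S ⋈[b=c] σ[v='r'](R)))) → 2

E1 and E2 produce the same multiset:
w | g
q | 7
s | 7

yes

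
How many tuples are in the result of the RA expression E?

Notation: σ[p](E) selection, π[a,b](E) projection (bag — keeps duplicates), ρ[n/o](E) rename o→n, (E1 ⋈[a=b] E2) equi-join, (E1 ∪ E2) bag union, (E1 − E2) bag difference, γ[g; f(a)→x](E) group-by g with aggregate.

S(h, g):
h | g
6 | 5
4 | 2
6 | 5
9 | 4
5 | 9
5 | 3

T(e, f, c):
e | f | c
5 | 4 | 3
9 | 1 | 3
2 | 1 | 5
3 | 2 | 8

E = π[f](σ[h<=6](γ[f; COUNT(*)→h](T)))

Row counts bottom-up:
  T → 4
  γ[f; COUNT(*)→h](T) → 3
  σ[h<=6](γ[f; COUNT(*)→h](T)) → 3
  π[f](σ[h<=6](γ[f; COUNT(*)→h](T))) → 3

|E| = 3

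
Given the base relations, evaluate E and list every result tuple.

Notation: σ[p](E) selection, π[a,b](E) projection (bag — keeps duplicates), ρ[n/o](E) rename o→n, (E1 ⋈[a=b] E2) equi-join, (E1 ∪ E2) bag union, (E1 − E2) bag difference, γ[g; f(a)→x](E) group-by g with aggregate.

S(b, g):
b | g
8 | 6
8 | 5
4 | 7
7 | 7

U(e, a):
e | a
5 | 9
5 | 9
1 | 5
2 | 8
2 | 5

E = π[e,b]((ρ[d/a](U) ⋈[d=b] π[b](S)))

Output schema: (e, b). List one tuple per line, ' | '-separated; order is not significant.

Per-node cardinality:
  U → 5
  ρ[d/a](U) → 5
  S → 4
  π[b](S) → 4
  (ρ[d/a](U) ⋈[d=b] π[b](S)) → 2
  π[e,b]((ρ[d/a](U) ⋈[d=b] π[b](S))) → 2

== RESULT ==
e | b
2 | 8
2 | 8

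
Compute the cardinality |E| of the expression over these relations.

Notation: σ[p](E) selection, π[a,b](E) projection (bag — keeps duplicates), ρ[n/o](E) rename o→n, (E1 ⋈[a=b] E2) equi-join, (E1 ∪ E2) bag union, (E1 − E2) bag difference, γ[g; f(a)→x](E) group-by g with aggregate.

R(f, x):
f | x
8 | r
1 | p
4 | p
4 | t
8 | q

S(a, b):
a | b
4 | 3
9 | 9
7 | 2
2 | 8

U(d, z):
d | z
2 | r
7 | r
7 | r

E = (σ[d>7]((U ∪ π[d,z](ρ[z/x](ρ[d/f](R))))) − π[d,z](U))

Row counts bottom-up:
  U → 3
  R → 5
  ρ[d/f](R) → 5
  ρ[z/x](ρ[d/f](R)) → 5
  π[d,z](ρ[z/x](ρ[d/f](R))) → 5
  (U ∪ π[d,z](ρ[z/x](ρ[d/f](R)))) → 8
  σ[d>7]((U ∪ π[d,z](ρ[z/x](ρ[d/f](R))))) → 2
  U → 3
  π[d,z](U) → 3
  (σ[d>7]((U ∪ π[d,z](ρ[z/x](ρ[d/f](R))))) − π[d,z](U)) → 2

|E| = 2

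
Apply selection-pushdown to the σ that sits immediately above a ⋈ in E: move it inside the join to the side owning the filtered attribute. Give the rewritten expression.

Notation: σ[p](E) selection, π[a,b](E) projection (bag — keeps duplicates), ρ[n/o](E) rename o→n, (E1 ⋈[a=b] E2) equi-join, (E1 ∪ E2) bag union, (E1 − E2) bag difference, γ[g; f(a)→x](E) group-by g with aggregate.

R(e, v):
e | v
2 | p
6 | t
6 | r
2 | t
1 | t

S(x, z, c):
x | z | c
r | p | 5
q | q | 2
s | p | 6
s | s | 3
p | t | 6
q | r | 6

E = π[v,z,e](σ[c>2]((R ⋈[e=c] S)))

σ filters on c, owned by the right side.
E' = π[v,z,e]((R ⋈[e=c] σ[c>2](S)))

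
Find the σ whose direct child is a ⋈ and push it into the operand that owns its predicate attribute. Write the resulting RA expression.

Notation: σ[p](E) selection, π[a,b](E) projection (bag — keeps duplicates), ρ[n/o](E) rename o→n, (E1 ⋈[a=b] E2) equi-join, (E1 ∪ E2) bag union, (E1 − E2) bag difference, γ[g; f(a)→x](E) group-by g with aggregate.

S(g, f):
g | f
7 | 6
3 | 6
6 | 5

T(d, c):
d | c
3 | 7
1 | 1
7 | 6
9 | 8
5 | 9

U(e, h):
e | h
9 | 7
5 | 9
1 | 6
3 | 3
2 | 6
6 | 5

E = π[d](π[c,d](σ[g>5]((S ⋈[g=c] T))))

σ filters on g, owned by the left side.
E' = π[d](π[c,d]((σ[g>5](S) ⋈[g=c] T)))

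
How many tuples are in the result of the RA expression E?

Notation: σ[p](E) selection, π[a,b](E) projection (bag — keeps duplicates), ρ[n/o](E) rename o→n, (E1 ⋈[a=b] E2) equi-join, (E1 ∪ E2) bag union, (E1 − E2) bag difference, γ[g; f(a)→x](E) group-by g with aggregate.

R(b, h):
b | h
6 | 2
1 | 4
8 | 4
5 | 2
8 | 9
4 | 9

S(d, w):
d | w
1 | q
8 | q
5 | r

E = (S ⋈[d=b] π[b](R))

Per-node cardinality:
  S → 3
  R → 6
  π[b](R) → 6
  (S ⋈[d=b] π[b](R)) → 4

|E| = 4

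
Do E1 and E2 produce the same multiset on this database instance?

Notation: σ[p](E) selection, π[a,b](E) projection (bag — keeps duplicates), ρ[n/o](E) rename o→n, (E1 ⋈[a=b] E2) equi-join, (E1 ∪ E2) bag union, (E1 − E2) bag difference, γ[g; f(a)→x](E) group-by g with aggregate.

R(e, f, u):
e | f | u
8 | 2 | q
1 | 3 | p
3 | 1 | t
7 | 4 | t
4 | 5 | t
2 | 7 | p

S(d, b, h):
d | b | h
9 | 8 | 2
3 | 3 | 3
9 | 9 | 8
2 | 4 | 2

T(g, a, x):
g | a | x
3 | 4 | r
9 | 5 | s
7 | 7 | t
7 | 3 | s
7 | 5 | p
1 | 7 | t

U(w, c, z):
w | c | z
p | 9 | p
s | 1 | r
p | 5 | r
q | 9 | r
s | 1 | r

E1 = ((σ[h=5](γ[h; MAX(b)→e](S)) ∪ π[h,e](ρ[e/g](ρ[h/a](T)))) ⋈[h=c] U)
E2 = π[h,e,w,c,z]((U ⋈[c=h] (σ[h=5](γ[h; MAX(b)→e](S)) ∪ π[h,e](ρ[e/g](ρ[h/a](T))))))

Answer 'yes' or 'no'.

E1 per-node cardinality:
  S → 4
  γ[h; MAX(b)→e](S) → 3
  σ[h=5](γ[h; MAX(b)→e](S)) → 0
  T → 6
  ρ[h/a](T) → 6
  ρ[e/g](ρ[h/a](T)) → 6
  π[h,e](ρ[e/g](ρ[h/a](T))) → 6
  (σ[h=5](γ[h; MAX(b)→e](S)) ∪ π[h,e](ρ[e/g](ρ[h/a](T)))) → 6
  U → 5
  ((σ[h=5](γ[h; MAX(b)→e](S)) ∪ π[h,e](ρ[e/g](ρ[h/a](T)))) ⋈[h=c] U) → 2
E2 per-node cardinality:
  U → 5
  S → 4
  γ[h; MAX(b)→e](S) → 3
  σ[h=5](γ[h; MAX(b)→e](S)) → 0
  T → 6
  ρ[h/a](T) → 6
  ρ[e/g](ρ[h/a](T)) → 6
  π[h,e](ρ[e/g](ρ[h/a](T))) → 6
  (σ[h=5](γ[h; MAX(b)→e](S)) ∪ π[h,e](ρ[e/g](ρ[h/a](T)))) → 6
  (U ⋈[c=h] (σ[h=5](γ[h; MAX(b)→e](S)) ∪ π[h,e](ρ[e/g](ρ[h/a](T))))) → 2
  π[h,e,w,c,z]((U ⋈[c=h] (σ[h=5](γ[h; MAX(b)→e](S)) ∪ π[h,e](ρ[e/g](ρ[h/a](T)))))) → 2

E1 and E2 produce the same multiset:
h | e | w | c | z
5 | 7 | p | 5 | r
5 | 9 | p | 5 | r

yes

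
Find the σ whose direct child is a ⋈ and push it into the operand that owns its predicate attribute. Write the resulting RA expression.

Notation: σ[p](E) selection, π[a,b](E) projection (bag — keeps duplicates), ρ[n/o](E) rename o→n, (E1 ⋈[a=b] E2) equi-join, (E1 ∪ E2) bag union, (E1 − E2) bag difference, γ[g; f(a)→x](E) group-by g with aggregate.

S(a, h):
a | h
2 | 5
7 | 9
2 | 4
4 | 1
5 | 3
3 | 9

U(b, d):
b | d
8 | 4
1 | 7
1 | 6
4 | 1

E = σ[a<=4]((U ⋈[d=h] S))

σ filters on a, owned by the right side.
E' = (U ⋈[d=h] σ[a<=4](S))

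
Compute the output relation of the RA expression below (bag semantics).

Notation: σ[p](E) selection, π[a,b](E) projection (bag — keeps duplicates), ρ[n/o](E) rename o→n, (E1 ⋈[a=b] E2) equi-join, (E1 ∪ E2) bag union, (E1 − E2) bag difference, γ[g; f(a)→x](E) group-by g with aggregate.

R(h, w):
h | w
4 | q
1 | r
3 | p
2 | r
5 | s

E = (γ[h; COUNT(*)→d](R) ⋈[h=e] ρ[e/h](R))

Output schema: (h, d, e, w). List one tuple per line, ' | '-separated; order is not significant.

Per-node cardinality:
  R → 5
  γ[h; COUNT(*)→d](R) → 5
  R → 5
  ρ[e/h](R) → 5
  (γ[h; COUNT(*)→d](R) ⋈[h=e] ρ[e/h](R)) → 5

== RESULT ==
h | d | e | w
1 | 1 | 1 | r
2 | 1 | 2 | r
3 | 1 | 3 | p
4 | 1 | 4 | q
5 | 1 | 5 | s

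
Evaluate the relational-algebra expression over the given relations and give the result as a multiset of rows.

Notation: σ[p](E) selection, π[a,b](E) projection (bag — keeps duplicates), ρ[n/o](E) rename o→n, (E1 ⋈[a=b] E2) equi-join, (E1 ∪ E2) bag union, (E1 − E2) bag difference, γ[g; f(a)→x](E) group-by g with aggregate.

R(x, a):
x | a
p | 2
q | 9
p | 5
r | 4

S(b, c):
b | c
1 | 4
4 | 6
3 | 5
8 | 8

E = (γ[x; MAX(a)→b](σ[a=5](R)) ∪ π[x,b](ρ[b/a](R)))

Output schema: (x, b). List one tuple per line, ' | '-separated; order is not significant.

Stepwise |·|:
  R → 4
  σ[a=5](R) → 1
  γ[x; MAX(a)→b](σ[a=5](R)) → 1
  R → 4
  ρ[b/a](R) → 4
  π[x,b](ρ[b/a](R)) → 4
  (γ[x; MAX(a)→b](σ[a=5](R)) ∪ π[x,b](ρ[b/a](R))) → 5

== RESULT ==
x | b
p | 2
p | 5
p | 5
q | 9
r | 4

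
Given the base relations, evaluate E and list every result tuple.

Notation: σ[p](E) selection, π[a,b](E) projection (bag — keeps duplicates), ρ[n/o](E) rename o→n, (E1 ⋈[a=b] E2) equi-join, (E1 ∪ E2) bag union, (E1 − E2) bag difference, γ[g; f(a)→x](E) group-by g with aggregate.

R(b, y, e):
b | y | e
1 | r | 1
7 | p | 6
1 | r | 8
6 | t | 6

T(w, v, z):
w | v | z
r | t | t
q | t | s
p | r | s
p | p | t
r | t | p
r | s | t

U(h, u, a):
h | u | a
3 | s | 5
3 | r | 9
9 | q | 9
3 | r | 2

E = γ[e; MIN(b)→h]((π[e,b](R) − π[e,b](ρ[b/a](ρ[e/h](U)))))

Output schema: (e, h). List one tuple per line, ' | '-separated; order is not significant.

Subexpression sizes:
  R → 4
  π[e,b](R) → 4
  U → 4
  ρ[e/h](U) → 4
  ρ[b/a](ρ[e/h](U)) → 4
  π[e,b](ρ[b/a](ρ[e/h](U))) → 4
  (π[e,b](R) − π[e,b](ρ[b/a](ρ[e/h](U)))) → 4
  γ[e; MIN(b)→h]((π[e,b](R) − π[e,b](ρ[b/a](ρ[e/h](U))))) → 3

== RESULT ==
e | h
1 | 1
6 | 6
8 | 1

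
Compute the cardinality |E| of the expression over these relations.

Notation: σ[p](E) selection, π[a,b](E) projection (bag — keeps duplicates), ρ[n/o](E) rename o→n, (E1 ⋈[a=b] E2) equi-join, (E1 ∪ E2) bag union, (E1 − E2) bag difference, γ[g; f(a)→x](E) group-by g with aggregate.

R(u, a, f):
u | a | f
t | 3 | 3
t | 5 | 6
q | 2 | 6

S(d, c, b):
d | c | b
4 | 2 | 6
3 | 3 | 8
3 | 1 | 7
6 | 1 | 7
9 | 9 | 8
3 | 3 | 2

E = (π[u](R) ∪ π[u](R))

Subexpression sizes:
  R → 3
  π[u](R) → 3
  R → 3
  π[u](R) → 3
  (π[u](R) ∪ π[u](R)) → 6

|E| = 6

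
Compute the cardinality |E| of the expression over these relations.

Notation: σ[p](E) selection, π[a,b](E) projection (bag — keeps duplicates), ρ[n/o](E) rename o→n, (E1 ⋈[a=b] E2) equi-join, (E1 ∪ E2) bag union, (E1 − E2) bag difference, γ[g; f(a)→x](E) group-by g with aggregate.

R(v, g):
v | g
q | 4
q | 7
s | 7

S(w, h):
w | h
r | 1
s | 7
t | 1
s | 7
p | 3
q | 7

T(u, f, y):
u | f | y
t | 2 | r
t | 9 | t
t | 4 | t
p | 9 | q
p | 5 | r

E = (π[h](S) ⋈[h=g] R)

Subexpression sizes:
  S → 6
  π[h](S) → 6
  R → 3
  (π[h](S) ⋈[h=g] R) → 6

|E| = 6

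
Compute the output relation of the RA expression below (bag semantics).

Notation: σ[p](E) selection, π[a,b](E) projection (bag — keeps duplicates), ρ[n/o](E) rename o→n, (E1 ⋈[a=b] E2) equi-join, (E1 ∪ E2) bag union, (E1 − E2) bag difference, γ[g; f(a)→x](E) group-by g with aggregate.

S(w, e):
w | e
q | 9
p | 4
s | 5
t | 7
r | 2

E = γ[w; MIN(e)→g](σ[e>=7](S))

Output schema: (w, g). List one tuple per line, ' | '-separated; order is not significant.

Stepwise |·|:
  S → 5
  σ[e>=7](S) → 2
  γ[w; MIN(e)→g](σ[e>=7](S)) → 2

== RESULT ==
w | g
q | 9
t | 7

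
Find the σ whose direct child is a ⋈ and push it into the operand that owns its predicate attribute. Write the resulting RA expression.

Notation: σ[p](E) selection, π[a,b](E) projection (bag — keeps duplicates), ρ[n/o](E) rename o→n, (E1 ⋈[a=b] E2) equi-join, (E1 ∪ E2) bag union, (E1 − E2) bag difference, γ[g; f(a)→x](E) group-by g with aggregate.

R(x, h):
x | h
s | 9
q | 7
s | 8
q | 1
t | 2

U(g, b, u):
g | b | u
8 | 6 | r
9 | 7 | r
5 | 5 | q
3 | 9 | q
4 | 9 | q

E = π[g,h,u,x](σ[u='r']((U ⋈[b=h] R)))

σ filters on u, owned by the left side.
E' = π[g,h,u,x]((σ[u='r'](U) ⋈[b=h] R))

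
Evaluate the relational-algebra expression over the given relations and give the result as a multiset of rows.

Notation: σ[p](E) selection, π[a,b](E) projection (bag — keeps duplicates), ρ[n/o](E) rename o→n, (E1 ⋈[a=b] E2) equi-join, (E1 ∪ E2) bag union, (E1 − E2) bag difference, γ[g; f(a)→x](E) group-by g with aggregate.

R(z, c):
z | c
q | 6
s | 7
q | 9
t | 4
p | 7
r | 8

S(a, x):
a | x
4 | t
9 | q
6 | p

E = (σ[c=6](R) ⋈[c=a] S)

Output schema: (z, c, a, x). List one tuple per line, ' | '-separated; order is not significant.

Per-node cardinality:
  R → 6
  σ[c=6](R) → 1
  S → 3
  (σ[c=6](R) ⋈[c=a] S) → 1

== RESULT ==
z | c | a | x
q | 6 | 6 | p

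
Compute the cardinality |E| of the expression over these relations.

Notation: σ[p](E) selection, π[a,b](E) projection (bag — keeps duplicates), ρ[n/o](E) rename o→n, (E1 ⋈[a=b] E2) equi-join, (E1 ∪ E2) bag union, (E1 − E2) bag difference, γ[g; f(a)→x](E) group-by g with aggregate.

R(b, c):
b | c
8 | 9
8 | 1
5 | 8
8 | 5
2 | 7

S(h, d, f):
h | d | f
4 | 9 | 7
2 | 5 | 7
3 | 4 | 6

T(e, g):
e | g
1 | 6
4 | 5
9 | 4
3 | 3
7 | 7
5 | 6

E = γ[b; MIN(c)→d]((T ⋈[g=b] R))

Per-node cardinality:
  T → 6
  R → 5
  (T ⋈[g=b] R) → 1
  γ[b; MIN(c)→d]((T ⋈[g=b] R)) → 1

|E| = 1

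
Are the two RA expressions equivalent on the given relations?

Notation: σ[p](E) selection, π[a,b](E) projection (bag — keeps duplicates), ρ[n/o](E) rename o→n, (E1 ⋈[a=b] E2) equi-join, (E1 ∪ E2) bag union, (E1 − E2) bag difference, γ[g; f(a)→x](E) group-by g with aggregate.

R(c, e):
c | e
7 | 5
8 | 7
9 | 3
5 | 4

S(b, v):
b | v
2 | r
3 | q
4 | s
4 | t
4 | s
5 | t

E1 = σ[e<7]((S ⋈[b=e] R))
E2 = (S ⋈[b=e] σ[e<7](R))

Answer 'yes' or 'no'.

E1 row counts bottom-up:
  S → 6
  R → 4
  (S ⋈[b=e] R) → 5
  σ[e<7]((S ⋈[b=e] R)) → 5
E2 row counts bottom-up:
  S → 6
  R → 4
  σ[e<7](R) → 3
  (S ⋈[b=e] σ[e<7](R)) → 5

E1 and E2 produce the same multiset:
b | v | c | e
3 | q | 9 | 3
4 | s | 5 | 4
4 | s | 5 | 4
4 | t | 5 | 4
5 | t | 7 | 5

yes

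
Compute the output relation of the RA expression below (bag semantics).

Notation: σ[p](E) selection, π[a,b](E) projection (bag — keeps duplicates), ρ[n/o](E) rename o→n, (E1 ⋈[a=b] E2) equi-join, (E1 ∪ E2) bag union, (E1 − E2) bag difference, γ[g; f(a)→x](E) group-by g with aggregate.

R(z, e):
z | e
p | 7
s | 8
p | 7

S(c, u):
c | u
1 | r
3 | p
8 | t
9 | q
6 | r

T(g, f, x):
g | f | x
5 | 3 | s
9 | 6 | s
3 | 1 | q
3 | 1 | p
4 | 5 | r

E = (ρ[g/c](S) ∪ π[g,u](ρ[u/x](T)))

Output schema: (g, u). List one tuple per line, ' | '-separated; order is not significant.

Subexpression sizes:
  S → 5
  ρ[g/c](S) → 5
  T → 5
  ρ[u/x](T) → 5
  π[g,u](ρ[u/x](T)) → 5
  (ρ[g/c](S) ∪ π[g,u](ρ[u/x](T))) → 10

== RESULT ==
g | u
1 | r
3 | p
3 | p
3 | q
4 | r
5 | s
6 | r
8 | t
9 | q
9 | s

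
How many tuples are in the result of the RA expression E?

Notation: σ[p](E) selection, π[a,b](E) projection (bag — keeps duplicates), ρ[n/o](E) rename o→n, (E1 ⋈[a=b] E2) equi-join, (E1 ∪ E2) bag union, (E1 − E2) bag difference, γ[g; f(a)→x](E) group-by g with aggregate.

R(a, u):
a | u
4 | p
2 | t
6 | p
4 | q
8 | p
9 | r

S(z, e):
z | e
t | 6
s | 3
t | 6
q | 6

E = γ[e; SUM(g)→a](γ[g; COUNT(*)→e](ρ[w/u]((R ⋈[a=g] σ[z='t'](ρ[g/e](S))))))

Row counts bottom-up:
  R → 6
  S → 4
  ρ[g/e](S) → 4
  σ[z='t'](ρ[g/e](S)) → 2
  (R ⋈[a=g] σ[z='t'](ρ[g/e](S))) → 2
  ρ[w/u]((R ⋈[a=g] σ[z='t'](ρ[g/e](S)))) → 2
  γ[g; COUNT(*)→e](ρ[w/u]((R ⋈[a=g] σ[z='t'](ρ[g/e](S))))) → 1
  γ[e; SUM(g)→a](γ[g; COUNT(*)→e](ρ[w/u]((R ⋈[a=g] σ[z='t'](ρ[g/e](S)))))) → 1

|E| = 1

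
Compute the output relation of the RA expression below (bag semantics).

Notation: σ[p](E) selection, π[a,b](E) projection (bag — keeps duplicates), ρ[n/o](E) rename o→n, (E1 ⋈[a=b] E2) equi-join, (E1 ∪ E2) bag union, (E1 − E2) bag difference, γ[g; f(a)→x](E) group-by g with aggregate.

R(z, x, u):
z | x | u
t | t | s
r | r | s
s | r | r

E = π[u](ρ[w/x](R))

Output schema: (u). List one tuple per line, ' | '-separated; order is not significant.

Subexpression sizes:
  R → 3
  ρ[w/x](R) → 3
  π[u](ρ[w/x](R)) → 3

== RESULT ==
u
r
s
s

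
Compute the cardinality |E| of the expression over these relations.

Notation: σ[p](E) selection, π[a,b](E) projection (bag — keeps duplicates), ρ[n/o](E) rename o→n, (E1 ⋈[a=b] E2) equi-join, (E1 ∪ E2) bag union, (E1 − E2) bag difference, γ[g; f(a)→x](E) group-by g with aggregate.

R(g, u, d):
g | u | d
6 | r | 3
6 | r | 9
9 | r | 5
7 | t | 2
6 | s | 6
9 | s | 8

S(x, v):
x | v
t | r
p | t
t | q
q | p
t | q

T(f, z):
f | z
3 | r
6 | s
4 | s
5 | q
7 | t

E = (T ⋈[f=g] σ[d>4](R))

Per-node cardinality:
  T → 5
  R → 6
  σ[d>4](R) → 4
  (T ⋈[f=g] σ[d>4](R)) → 2

|E| = 2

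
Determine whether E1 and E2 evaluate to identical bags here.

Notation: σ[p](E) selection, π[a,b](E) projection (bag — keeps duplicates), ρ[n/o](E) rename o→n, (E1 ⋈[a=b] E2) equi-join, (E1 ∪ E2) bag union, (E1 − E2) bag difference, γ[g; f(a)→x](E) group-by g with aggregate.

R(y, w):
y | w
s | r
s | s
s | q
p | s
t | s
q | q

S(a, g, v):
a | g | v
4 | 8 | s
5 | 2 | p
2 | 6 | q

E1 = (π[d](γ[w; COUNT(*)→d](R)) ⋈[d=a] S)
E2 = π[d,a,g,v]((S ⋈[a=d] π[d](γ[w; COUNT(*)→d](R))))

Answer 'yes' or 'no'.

E1 row counts bottom-up:
  R → 6
  γ[w; COUNT(*)→d](R) → 3
  π[d](γ[w; COUNT(*)→d](R)) → 3
  S → 3
  (π[d](γ[w; COUNT(*)→d](R)) ⋈[d=a] S) → 1
E2 row counts bottom-up:
  S → 3
  R → 6
  γ[w; COUNT(*)→d](R) → 3
  π[d](γ[w; COUNT(*)→d](R)) → 3
  (S ⋈[a=d] π[d](γ[w; COUNT(*)→d](R))) → 1
  π[d,a,g,v]((S ⋈[a=d] π[d](γ[w; COUNT(*)→d](R)))) → 1

E1 and E2 produce the same multiset:
d | a | g | v
2 | 2 | 6 | q

yes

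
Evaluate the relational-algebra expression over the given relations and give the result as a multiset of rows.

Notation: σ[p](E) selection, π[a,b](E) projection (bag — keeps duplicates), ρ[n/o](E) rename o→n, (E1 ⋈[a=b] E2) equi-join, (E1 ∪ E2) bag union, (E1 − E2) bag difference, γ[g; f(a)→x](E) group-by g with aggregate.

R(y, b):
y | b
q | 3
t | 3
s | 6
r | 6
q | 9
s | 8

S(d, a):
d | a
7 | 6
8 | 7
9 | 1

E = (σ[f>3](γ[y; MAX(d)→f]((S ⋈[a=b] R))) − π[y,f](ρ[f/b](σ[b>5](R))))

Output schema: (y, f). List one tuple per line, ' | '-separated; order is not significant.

Stepwise |·|:
  S → 3
  R → 6
  (S ⋈[a=b] R) → 2
  γ[y; MAX(d)→f]((S ⋈[a=b] R)) → 2
  σ[f>3](γ[y; MAX(d)→f]((S ⋈[a=b] R))) → 2
  R → 6
  σ[b>5](R) → 4
  ρ[f/b](σ[b>5](R)) → 4
  π[y,f](ρ[f/b](σ[b>5](R))) → 4
  (σ[f>3](γ[y; MAX(d)→f]((S ⋈[a=b] R))) − π[y,f](ρ[f/b](σ[b>5](R)))) → 2

== RESULT ==
y | f
r | 7
s | 7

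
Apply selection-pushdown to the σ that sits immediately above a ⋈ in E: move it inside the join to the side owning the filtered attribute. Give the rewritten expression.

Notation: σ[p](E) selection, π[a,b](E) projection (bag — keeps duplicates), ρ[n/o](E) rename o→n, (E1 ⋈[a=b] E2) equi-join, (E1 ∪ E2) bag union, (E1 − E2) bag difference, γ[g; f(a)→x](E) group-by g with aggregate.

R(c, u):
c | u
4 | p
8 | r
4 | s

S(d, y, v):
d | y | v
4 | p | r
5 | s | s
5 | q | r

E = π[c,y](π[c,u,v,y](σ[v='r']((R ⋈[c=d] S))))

σ filters on v, owned by the right side.
E' = π[c,y](π[c,u,v,y]((R ⋈[c=d] σ[v='r'](S))))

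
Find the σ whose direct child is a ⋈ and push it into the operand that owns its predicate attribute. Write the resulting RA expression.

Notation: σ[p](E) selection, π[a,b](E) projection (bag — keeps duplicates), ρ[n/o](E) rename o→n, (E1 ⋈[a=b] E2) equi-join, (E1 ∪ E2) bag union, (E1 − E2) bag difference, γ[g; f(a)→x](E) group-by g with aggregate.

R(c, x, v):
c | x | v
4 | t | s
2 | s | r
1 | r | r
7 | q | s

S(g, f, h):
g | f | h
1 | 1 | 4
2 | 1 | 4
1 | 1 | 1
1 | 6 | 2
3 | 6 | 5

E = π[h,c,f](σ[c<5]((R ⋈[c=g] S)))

σ filters on c, owned by the left side.
E' = π[h,c,f]((σ[c<5](R) ⋈[c=g] S))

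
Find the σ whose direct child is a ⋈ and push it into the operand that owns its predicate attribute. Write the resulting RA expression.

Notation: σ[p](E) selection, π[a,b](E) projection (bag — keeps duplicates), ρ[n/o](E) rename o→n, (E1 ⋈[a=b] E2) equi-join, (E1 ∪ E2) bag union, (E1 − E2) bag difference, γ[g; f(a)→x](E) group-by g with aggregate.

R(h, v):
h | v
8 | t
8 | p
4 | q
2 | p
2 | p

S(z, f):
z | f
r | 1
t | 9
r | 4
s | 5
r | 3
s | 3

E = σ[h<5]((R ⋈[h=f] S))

σ filters on h, owned by the left side.
E' = (σ[h<5](R) ⋈[h=f] S)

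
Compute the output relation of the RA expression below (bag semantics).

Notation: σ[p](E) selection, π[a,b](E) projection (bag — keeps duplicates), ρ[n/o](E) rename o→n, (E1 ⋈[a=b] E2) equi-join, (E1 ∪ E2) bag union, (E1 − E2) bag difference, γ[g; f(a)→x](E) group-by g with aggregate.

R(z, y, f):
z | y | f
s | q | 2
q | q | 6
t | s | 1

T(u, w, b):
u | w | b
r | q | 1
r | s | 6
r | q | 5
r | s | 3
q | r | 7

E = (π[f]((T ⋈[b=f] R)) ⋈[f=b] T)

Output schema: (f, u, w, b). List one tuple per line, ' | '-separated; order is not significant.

Per-node cardinality:
  T → 5
  R → 3
  (T ⋈[b=f] R) → 2
  π[f]((T ⋈[b=f] R)) → 2
  T → 5
  (π[f]((T ⋈[b=f] R)) ⋈[f=b] T) → 2

== RESULT ==
f | u | w | b
1 | r | q | 1
6 | r | s | 6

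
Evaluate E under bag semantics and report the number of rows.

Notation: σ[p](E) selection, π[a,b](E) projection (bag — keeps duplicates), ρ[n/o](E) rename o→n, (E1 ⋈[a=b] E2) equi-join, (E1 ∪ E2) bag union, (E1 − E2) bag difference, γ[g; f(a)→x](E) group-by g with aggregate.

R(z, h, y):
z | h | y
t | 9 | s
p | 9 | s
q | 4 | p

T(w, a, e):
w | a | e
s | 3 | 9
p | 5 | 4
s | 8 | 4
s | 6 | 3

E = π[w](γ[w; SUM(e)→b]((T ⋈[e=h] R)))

Subexpression sizes:
  T → 4
  R → 3
  (T ⋈[e=h] R) → 4
  γ[w; SUM(e)→b]((T ⋈[e=h] R)) → 2
  π[w](γ[w; SUM(e)→b]((T ⋈[e=h] R))) → 2

|E| = 2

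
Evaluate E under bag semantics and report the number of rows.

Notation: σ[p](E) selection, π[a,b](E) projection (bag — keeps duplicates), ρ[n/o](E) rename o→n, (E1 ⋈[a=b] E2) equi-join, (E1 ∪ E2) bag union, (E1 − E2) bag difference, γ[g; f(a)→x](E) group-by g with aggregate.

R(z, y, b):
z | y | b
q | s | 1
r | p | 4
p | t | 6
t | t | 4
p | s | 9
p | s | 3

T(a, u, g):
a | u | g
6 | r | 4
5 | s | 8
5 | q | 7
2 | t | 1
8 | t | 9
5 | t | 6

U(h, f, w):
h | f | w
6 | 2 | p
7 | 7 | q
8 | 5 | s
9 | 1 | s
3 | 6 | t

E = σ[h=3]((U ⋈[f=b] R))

Subexpression sizes:
  U → 5
  R → 6
  (U ⋈[f=b] R) → 2
  σ[h=3]((U ⋈[f=b] R)) → 1

|E| = 1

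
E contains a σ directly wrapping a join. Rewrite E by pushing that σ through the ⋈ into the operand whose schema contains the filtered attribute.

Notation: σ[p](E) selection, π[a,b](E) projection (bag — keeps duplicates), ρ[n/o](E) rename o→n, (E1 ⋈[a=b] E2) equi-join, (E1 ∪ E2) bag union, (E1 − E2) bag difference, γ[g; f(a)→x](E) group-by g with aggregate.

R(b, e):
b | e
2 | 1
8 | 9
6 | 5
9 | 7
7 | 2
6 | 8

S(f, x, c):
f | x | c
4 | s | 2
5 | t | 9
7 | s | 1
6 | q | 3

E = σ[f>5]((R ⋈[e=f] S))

σ filters on f, owned by the right side.
E' = (R ⋈[e=f] σ[f>5](S))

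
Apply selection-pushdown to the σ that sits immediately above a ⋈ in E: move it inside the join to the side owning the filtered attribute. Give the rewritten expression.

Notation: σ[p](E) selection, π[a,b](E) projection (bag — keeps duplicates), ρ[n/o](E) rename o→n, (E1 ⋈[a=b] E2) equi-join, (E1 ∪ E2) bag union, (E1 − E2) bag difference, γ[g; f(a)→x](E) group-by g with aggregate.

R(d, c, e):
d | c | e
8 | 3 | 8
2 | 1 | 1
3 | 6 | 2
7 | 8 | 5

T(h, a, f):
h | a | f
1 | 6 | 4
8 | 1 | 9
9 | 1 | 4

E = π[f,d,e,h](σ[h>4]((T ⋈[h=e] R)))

σ filters on h, owned by the left side.
E' = π[f,d,e,h]((σ[h>4](T) ⋈[h=e] R))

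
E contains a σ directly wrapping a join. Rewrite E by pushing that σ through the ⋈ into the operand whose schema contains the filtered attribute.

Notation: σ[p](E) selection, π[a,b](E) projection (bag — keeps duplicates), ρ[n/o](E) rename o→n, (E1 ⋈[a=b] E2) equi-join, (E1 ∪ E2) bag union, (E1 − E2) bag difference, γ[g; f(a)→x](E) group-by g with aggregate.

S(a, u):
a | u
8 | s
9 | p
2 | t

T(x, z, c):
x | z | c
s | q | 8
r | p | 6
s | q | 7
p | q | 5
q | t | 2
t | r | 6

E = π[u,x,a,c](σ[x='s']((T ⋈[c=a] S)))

σ filters on x, owned by the left side.
E' = π[u,x,a,c]((σ[x='s'](T) ⋈[c=a] S))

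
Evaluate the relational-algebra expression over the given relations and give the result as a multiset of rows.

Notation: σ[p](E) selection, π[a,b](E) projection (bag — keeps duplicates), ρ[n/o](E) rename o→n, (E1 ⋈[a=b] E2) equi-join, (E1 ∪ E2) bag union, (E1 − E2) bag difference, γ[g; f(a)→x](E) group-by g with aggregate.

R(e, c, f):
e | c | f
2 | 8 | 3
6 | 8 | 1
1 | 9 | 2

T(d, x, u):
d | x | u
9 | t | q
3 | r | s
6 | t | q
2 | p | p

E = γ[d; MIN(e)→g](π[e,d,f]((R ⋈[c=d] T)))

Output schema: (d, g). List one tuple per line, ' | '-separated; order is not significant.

Stepwise |·|:
  R → 3
  T → 4
  (R ⋈[c=d] T) → 1
  π[e,d,f]((R ⋈[c=d] T)) → 1
  γ[d; MIN(e)→g](π[e,d,f]((R ⋈[c=d] T))) → 1

== RESULT ==
d | g
9 | 1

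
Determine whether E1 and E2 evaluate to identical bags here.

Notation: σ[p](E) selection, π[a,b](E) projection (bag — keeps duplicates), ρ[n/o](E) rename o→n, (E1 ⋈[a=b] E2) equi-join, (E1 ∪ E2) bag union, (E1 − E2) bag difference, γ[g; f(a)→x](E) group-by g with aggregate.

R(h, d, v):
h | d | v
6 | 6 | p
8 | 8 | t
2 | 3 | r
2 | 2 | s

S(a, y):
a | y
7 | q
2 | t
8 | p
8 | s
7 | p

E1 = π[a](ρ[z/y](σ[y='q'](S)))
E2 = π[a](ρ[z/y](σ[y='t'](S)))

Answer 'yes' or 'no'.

E1 stepwise |·|:
  S → 5
  σ[y='q'](S) → 1
  ρ[z/y](σ[y='q'](S)) → 1
  π[a](ρ[z/y](σ[y='q'](S))) → 1
E2 stepwise |·|:
  S → 5
  σ[y='t'](S) → 1
  ρ[z/y](σ[y='t'](S)) → 1
  π[a](ρ[z/y](σ[y='t'](S))) → 1

E1 result:
a
7
E2 result:
a
2
Witness: (7,) appears 1× in E1 but 0× in E2.

no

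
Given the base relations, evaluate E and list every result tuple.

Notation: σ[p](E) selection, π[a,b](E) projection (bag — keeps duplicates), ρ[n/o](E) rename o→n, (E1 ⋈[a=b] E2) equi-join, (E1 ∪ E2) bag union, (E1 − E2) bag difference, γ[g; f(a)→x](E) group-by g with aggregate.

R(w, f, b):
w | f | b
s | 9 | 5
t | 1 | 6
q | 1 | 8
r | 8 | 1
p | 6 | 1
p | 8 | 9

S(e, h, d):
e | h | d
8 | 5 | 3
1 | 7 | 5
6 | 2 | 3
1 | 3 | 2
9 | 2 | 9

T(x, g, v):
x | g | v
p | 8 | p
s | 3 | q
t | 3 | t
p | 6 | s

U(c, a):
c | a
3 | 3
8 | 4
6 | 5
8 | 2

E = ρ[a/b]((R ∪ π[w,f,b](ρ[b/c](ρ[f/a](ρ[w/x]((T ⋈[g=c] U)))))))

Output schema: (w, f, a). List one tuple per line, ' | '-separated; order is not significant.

Row counts bottom-up:
  R → 6
  T → 4
  U → 4
  (T ⋈[g=c] U) → 5
  ρ[w/x]((T ⋈[g=c] U)) → 5
  ρ[f/a](ρ[w/x]((T ⋈[g=c] U))) → 5
  ρ[b/c](ρ[f/a](ρ[w/x]((T ⋈[g=c] U)))) → 5
  π[w,f,b](ρ[b/c](ρ[f/a](ρ[w/x]((T ⋈[g=c] U))))) → 5
  (R ∪ π[w,f,b](ρ[b/c](ρ[f/a](ρ[w/x]((T ⋈[g=c] U)))))) → 11
  ρ[a/b]((R ∪ π[w,f,b](ρ[b/c](ρ[f/a](ρ[w/x]((T ⋈[g=c] U))))))) → 11

== RESULT ==
w | f | a
p | 2 | 8
p | 4 | 8
p | 5 | 6
p | 6 | 1
p | 8 | 9
q | 1 | 8
r | 8 | 1
s | 3 | 3
s | 9 | 5
t | 1 | 6
t | 3 | 3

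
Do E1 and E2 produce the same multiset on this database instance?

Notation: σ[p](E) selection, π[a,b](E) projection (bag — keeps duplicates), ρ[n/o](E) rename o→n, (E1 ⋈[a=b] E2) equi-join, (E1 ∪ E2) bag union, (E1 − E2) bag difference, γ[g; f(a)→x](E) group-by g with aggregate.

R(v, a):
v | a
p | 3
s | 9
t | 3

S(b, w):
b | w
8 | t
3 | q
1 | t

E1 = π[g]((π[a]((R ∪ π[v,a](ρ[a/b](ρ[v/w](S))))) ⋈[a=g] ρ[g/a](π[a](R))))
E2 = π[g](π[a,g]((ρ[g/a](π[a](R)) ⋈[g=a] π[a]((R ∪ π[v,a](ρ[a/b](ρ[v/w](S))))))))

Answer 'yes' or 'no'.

E1 per-node cardinality:
  R → 3
  S → 3
  ρ[v/w](S) → 3
  ρ[a/b](ρ[v/w](S)) → 3
  π[v,a](ρ[a/b](ρ[v/w](S))) → 3
  (R ∪ π[v,a](ρ[a/b](ρ[v/w](S)))) → 6
  π[a]((R ∪ π[v,a](ρ[a/b](ρ[v/w](S))))) → 6
  R → 3
  π[a](R) → 3
  ρ[g/a](π[a](R)) → 3
  (π[a]((R ∪ π[v,a](ρ[a/b](ρ[v/w](S))))) ⋈[a=g] ρ[g/a](π[a](R))) → 7
  π[g]((π[a]((R ∪ π[v,a](ρ[a/b](ρ[v/w](S))))) ⋈[a=g] ρ[g/a](π[a](R)))) → 7
E2 per-node cardinality:
  R → 3
  π[a](R) → 3
  ρ[g/a](π[a](R)) → 3
  R → 3
  S → 3
  ρ[v/w](S) → 3
  ρ[a/b](ρ[v/w](S)) → 3
  π[v,a](ρ[a/b](ρ[v/w](S))) → 3
  (R ∪ π[v,a](ρ[a/b](ρ[v/w](S)))) → 6
  π[a]((R ∪ π[v,a](ρ[a/b](ρ[v/w](S))))) → 6
  (ρ[g/a](π[a](R)) ⋈[g=a] π[a]((R ∪ π[v,a](ρ[a/b](ρ[v/w](S)))))) → 7
  π[a,g]((ρ[g/a](π[a](R)) ⋈[g=a] π[a]((R ∪ π[v,a](ρ[a/b](ρ[v/w](S))))))) → 7
  π[g](π[a,g]((ρ[g/a](π[a](R)) ⋈[g=a] π[a]((R ∪ π[v,a](ρ[a/b](ρ[v/w](S)))))))) → 7

E1 and E2 produce the same multiset:
g
3
3
3
3
3
3
9

yes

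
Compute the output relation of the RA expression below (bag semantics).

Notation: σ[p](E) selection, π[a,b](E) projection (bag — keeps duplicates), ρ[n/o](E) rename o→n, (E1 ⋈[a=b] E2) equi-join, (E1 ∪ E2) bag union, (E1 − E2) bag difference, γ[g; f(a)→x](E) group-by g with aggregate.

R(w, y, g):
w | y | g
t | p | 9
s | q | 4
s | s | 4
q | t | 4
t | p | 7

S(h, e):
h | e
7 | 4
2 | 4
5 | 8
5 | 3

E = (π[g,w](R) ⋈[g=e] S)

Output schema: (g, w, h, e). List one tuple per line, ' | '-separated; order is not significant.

Row counts bottom-up:
  R → 5
  π[g,w](R) → 5
  S → 4
  (π[g,w](R) ⋈[g=e] S) → 6

== RESULT ==
g | w | h | e
4 | q | 2 | 4
4 | q | 7 | 4
4 | s | 2 | 4
4 | s | 2 | 4
4 | s | 7 | 4
4 | s | 7 | 4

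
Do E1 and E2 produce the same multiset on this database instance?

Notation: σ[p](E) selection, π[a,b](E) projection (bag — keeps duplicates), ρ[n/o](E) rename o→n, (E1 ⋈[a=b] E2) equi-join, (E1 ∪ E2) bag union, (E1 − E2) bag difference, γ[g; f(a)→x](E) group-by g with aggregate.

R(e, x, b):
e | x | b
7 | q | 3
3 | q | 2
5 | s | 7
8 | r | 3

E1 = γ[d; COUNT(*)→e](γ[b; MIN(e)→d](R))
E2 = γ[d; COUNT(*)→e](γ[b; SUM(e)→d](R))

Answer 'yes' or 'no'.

E1 stepwise |·|:
  R → 4
  γ[b; MIN(e)→d](R) → 3
  γ[d; COUNT(*)→e](γ[b; MIN(e)→d](R)) → 3
E2 stepwise |·|:
  R → 4
  γ[b; SUM(e)→d](R) → 3
  γ[d; COUNT(*)→e](γ[b; SUM(e)→d](R)) → 3

E1 result:
d | e
3 | 1
5 | 1
7 | 1
E2 result:
d | e
3 | 1
5 | 1
15 | 1
Witness: (7, 1) appears 1× in E1 but 0× in E2.

no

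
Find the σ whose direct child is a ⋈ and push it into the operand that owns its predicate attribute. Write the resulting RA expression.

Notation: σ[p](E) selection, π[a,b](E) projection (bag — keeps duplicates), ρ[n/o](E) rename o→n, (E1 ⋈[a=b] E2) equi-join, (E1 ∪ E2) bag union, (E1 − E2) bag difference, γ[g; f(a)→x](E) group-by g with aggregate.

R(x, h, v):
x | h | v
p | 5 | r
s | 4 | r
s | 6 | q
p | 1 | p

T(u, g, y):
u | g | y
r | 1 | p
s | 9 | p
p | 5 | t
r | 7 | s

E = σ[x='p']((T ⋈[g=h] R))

σ filters on x, owned by the right side.
E' = (T ⋈[g=h] σ[x='p'](R))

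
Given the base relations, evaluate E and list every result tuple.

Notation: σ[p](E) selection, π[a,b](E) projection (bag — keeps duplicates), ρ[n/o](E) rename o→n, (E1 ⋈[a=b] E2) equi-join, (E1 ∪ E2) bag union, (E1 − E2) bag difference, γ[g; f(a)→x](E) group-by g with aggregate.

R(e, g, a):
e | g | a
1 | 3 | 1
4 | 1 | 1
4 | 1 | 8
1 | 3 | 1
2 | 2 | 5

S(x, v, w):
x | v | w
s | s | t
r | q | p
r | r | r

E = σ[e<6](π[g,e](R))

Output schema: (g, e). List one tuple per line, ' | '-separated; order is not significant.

Per-node cardinality:
  R → 5
  π[g,e](R) → 5
  σ[e<6](π[g,e](R)) → 5

== RESULT ==
g | e
1 | 4
1 | 4
2 | 2
3 | 1
3 | 1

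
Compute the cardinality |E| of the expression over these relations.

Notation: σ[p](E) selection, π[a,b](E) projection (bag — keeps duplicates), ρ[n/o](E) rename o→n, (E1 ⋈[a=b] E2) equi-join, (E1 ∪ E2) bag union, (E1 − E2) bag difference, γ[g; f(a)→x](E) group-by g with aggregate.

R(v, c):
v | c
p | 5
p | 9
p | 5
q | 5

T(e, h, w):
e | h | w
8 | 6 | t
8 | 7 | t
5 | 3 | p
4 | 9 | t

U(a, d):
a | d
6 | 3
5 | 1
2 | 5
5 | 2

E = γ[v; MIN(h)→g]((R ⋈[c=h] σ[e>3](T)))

Row counts bottom-up:
  R → 4
  T → 4
  σ[e>3](T) → 4
  (R ⋈[c=h] σ[e>3](T)) → 1
  γ[v; MIN(h)→g]((R ⋈[c=h] σ[e>3](T))) → 1

|E| = 1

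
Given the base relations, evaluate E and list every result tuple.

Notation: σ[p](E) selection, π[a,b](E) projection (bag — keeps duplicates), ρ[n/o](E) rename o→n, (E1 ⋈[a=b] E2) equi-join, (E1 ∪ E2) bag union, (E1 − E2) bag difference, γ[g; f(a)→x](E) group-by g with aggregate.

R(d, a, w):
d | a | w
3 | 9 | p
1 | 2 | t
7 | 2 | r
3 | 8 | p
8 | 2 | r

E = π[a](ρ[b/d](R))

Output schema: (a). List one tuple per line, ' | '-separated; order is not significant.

Subexpression sizes:
  R → 5
  ρ[b/d](R) → 5
  π[a](ρ[b/d](R)) → 5

== RESULT ==
a
2
2
2
8
9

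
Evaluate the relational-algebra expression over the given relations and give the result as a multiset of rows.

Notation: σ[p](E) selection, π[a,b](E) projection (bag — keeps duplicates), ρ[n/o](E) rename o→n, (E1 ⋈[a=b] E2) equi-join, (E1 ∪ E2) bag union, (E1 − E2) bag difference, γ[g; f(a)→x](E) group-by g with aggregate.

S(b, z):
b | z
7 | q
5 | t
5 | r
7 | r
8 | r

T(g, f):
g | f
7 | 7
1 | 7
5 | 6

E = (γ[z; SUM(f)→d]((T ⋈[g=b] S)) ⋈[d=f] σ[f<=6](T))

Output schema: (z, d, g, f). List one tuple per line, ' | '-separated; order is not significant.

Per-node cardinality:
  T → 3
  S → 5
  (T ⋈[g=b] S) → 4
  γ[z; SUM(f)→d]((T ⋈[g=b] S)) → 3
  T → 3
  σ[f<=6](T) → 1
  (γ[z; SUM(f)→d]((T ⋈[g=b] S)) ⋈[d=f] σ[f<=6](T)) → 1

== RESULT ==
z | d | g | f
t | 6 | 5 | 6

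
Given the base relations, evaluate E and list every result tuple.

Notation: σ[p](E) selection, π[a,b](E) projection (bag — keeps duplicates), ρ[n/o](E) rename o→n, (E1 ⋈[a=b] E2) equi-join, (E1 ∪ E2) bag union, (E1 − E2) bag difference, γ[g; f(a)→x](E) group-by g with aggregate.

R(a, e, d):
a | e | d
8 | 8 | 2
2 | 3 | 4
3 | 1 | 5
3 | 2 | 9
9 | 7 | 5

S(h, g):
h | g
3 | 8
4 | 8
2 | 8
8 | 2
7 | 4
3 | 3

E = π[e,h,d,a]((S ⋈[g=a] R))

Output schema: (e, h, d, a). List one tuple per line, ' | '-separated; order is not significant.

Per-node cardinality:
  S → 6
  R → 5
  (S ⋈[g=a] R) → 6
  π[e,h,d,a]((S ⋈[g=a] R)) → 6

== RESULT ==
e | h | d | a
1 | 3 | 5 | 3
2 | 3 | 9 | 3
3 | 8 | 4 | 2
8 | 2 | 2 | 8
8 | 3 | 2 | 8
8 | 4 | 2 | 8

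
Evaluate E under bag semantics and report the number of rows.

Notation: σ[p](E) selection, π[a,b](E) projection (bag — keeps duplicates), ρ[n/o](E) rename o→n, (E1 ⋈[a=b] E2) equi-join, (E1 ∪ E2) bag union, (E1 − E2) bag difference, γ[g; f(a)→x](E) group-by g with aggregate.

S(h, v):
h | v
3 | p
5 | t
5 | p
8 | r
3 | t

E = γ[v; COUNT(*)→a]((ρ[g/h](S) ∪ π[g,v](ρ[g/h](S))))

Subexpression sizes:
  S → 5
  ρ[g/h](S) → 5
  S → 5
  ρ[g/h](S) → 5
  π[g,v](ρ[g/h](S)) → 5
  (ρ[g/h](S) ∪ π[g,v](ρ[g/h](S))) → 10
  γ[v; COUNT(*)→a]((ρ[g/h](S) ∪ π[g,v](ρ[g/h](S)))) → 3

|E| = 3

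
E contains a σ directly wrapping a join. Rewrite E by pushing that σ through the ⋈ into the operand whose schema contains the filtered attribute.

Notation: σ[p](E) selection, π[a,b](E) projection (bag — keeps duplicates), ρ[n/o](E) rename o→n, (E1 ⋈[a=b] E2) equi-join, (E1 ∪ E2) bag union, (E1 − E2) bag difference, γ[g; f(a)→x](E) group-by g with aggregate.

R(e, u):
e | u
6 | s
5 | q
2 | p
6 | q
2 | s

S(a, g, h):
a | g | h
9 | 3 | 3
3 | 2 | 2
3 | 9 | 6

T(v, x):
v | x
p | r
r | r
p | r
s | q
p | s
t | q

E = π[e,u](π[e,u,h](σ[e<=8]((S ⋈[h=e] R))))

σ filters on e, owned by the right side.
E' = π[e,u](π[e,u,h]((S ⋈[h=e] σ[e<=8](R))))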